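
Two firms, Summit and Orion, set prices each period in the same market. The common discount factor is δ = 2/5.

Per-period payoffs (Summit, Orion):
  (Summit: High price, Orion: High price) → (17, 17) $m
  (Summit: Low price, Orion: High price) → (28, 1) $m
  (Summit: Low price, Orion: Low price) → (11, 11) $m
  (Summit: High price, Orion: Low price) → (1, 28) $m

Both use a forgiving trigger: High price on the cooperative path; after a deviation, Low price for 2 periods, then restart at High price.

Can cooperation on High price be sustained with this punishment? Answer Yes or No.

No

Comparing payoff streams over the 3 periods until play realigns: cooperate → 17(1+δ+…+δ^2); deviate → 28 + 11(δ+…+δ^2).
Cooperation is sustained iff (17−11)(δ+…+δ^2) ≥ 28−17.
δ+…+δ^2 = 2/5·(1−(2/5)^2)/(1−2/5) = 0.5600, and (28−17)/(17−11) = 1.8333.
0.5600 < 1.8333, so cooperation is not sustainable.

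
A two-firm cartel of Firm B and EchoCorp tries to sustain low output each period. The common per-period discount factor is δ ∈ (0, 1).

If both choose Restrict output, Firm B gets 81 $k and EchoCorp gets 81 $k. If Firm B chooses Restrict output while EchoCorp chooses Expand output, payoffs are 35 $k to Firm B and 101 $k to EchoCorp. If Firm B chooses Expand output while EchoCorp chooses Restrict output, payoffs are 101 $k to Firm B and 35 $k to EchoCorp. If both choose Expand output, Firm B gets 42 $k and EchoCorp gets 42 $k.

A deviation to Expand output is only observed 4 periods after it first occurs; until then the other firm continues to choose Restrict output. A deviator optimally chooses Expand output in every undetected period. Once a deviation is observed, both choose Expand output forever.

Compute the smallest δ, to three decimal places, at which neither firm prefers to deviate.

0.763

The best deviation is to choose Expand output for all 4 undetected periods, earning 101 each, then 42 forever once detected.
Deviation value: 101(1−δ^4)/(1−δ) + 42δ^4/(1−δ); cooperation value: 81/(1−δ).
IC: 81 ≥ 101(1−δ^4) + 42δ^4 = 101 − 59δ^4.
So δ^4 ≥ 20/59, giving δ ≥ (20/59)^(1/4) ≈ 0.763.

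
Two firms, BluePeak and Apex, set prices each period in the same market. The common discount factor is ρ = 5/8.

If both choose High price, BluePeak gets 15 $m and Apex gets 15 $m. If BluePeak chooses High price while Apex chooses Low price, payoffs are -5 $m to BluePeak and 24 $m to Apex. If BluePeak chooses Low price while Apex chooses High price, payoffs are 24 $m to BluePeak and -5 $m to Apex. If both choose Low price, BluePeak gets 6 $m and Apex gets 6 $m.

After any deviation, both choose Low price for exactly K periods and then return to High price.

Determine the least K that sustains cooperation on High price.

No profitable deviation requires (15−6)(ρ+…+ρ^K) ≥ 24−15, i.e. ρ+…+ρ^K ≥ 1 ≈ 1.0000.
With ρ = 5/8, the partial sums are K=1: 0.6250, K=2: 1.0156.
K = 2 is the first length at which the sum reaches 1.0000.

2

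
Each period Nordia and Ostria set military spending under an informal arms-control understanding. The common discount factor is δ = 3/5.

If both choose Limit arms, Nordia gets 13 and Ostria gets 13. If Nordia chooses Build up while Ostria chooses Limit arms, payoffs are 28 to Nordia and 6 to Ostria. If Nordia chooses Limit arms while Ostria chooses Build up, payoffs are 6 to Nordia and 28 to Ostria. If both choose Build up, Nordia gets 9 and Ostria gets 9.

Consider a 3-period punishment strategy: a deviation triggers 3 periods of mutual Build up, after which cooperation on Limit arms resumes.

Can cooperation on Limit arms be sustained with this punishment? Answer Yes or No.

No

IC: δ+…+δ^3 ≥ (28−13)/(13−9) = 15/4.
At δ = 3/5: partial sum = 1.1760 < 3.7500. Cooperation not sustainable.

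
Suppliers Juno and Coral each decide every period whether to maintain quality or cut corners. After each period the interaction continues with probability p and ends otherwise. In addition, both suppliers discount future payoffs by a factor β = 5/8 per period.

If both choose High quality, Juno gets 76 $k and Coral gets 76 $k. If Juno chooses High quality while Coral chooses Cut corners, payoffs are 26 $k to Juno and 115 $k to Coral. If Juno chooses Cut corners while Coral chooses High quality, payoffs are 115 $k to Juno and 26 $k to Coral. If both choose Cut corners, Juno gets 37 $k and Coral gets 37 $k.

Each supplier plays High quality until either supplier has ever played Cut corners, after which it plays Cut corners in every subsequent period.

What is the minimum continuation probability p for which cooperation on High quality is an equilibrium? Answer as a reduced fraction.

4/5

Expected continuation weight on next period's payoff is β·p = 5/8·p, which plays the role of the discount factor.
Cooperation requires 5/8·p ≥ (115−76)/(115−37) = 1/2, hence p ≥ 4/5.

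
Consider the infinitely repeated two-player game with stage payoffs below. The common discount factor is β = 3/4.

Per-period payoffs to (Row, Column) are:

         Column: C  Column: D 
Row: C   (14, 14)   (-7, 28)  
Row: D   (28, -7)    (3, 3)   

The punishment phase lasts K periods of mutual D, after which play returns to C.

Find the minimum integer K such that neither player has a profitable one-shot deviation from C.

No profitable deviation requires (14−3)(β+…+β^K) ≥ 28−14, i.e. β+…+β^K ≥ 14/11 ≈ 1.2727.
With β = 3/4, the partial sums are K=1: 0.7500, K=2: 1.3125.
K = 2 is the first length at which the sum reaches 1.2727.

2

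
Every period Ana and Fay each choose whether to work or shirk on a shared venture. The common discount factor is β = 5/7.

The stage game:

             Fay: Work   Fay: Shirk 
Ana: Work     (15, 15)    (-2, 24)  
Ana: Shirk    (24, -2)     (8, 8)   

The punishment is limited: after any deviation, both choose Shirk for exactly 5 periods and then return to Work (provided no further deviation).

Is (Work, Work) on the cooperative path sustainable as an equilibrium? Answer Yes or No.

Yes

A one-shot deviation gives 24 now, then 8 for 5 periods, then back to 15.
Gain from deviating: (24−15) today; loss: (15−8) in each of the next 5 periods.
No-deviation condition: (15−8)(β+…+β^5) ≥ 24−15, i.e. β+…+β^5 ≥ 9/7.
At β = 5/7: β+…+β^5 = 2.0352 ≥ 1.2857.
So cooperation is sustainable.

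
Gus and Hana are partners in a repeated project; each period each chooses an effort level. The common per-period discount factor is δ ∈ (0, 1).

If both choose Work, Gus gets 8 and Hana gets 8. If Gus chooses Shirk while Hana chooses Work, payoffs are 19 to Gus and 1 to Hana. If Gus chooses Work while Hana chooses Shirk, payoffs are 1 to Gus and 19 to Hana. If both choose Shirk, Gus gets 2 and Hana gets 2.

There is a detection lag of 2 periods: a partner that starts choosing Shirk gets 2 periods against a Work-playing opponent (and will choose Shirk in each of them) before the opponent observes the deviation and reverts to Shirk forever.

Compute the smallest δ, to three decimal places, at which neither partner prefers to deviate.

0.804

The best deviation is to choose Shirk for all 2 undetected periods, earning 19 each, then 2 forever once detected.
Deviation value: 19(1−δ^2)/(1−δ) + 2δ^2/(1−δ); cooperation value: 8/(1−δ).
IC: 8 ≥ 19(1−δ^2) + 2δ^2 = 19 − 17δ^2.
So δ^2 ≥ 11/17, giving δ ≥ (11/17)^(1/2) ≈ 0.804.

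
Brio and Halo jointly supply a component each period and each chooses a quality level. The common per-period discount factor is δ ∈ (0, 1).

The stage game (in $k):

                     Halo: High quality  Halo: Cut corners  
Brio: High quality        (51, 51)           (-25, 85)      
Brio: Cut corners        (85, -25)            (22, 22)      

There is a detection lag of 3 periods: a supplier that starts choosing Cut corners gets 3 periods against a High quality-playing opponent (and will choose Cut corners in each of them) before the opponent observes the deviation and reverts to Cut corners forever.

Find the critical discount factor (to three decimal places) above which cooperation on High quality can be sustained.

A deviator earns 85 for 3 periods, then 22 forever; cooperating earns 51 forever. Multiplying the IC by (1−δ):
51 ≥ 85(1−δ^3) + 22δ^3, so 63·δ^3 ≥ 34 and δ^3 ≥ 34/63.
δ ≥ (34/63)^(1/3) ≈ 0.814.

0.814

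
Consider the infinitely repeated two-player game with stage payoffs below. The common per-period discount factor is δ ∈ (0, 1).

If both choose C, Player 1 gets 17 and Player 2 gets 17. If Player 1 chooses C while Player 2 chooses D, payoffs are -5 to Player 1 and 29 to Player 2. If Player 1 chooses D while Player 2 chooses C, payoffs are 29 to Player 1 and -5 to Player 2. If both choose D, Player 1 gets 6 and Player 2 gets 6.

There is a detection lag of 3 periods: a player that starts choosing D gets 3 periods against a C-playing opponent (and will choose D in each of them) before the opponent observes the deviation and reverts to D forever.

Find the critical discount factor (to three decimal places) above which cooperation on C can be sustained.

0.805

Deviating for the 3 undetected periods gains 29−17 = 12 per period over cooperation, then loses 17−6 = 11 per period forever once punishment starts.
Gain: 12(1 + δ + … + δ^2); loss: 11·δ^3/(1−δ).
No profitable deviation ⇔ 12(1−δ^3) ≤ 11·δ^3, i.e. δ^3 ≥ 12/(12+11) = 12/23.
Hence δ ≥ (12/23)^(1/3) ≈ 0.805.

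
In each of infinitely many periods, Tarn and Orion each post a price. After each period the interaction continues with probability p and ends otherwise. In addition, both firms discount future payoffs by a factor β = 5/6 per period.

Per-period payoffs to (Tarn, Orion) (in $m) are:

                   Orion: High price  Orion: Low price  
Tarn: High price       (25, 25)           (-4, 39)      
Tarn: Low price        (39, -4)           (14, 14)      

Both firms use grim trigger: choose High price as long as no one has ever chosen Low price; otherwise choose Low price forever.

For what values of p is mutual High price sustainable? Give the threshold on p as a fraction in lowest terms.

84/125

With continuation probability p and discount β, the effective per-period discount factor is βp.
Grim-trigger IC: βp ≥ (39−25)/(39−14) = 14/25.
So p ≥ (14/25)/(5/6) = 84/125.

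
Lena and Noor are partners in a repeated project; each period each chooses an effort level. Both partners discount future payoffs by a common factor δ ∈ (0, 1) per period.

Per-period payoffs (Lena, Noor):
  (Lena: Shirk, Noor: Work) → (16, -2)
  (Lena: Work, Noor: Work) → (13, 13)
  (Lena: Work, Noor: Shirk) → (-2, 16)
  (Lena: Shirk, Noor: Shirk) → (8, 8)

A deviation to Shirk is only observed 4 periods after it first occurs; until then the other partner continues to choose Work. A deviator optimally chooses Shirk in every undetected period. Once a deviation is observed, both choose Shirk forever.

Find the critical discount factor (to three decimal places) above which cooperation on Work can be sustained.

0.783

The best deviation is to choose Shirk for all 4 undetected periods, earning 16 each, then 8 forever once detected.
Deviation value: 16(1−δ^4)/(1−δ) + 8δ^4/(1−δ); cooperation value: 13/(1−δ).
IC: 13 ≥ 16(1−δ^4) + 8δ^4 = 16 − 8δ^4.
So δ^4 ≥ 3/8, giving δ ≥ (3/8)^(1/4) ≈ 0.783.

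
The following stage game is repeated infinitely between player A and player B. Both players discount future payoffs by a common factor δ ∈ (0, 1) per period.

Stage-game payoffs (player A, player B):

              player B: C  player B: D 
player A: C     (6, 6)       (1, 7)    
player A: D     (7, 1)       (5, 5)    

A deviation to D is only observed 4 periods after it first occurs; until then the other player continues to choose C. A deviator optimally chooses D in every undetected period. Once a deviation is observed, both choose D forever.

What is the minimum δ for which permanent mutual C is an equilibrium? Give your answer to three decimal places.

A deviator earns 7 for 4 periods, then 5 forever; cooperating earns 6 forever. Multiplying the IC by (1−δ):
6 ≥ 7(1−δ^4) + 5δ^4, so 2·δ^4 ≥ 1 and δ^4 ≥ 1/2.
δ ≥ (1/2)^(1/4) ≈ 0.841.

0.841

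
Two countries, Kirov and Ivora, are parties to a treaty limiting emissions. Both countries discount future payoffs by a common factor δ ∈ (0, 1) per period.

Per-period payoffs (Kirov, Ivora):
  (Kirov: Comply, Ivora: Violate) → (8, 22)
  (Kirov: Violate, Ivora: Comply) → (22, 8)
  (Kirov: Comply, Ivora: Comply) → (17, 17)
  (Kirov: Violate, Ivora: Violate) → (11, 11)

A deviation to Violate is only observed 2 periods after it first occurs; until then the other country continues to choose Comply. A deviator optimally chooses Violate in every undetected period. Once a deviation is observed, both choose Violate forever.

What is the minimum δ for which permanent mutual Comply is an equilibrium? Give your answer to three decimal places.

0.674

A deviator earns 22 for 2 periods, then 11 forever; cooperating earns 17 forever. Multiplying the IC by (1−δ):
17 ≥ 22(1−δ^2) + 11δ^2, so 11·δ^2 ≥ 5 and δ^2 ≥ 5/11.
δ ≥ (5/11)^(1/2) ≈ 0.674.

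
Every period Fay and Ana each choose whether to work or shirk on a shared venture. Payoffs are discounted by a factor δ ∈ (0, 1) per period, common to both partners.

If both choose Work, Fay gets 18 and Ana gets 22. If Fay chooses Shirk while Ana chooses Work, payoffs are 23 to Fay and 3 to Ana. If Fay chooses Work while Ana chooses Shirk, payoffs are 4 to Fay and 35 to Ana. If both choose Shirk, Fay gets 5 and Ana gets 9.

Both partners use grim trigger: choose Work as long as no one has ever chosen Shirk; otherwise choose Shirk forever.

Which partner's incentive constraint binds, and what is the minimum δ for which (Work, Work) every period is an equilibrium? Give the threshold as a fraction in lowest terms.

Fay's threshold: (23−18)/(23−5) = 5/18.
Ana's threshold: (35−22)/(35−9) = 1/2.
5/18 < 1/2, so Ana binds and δ* = 1/2.

Ana; δ ≥ 1/2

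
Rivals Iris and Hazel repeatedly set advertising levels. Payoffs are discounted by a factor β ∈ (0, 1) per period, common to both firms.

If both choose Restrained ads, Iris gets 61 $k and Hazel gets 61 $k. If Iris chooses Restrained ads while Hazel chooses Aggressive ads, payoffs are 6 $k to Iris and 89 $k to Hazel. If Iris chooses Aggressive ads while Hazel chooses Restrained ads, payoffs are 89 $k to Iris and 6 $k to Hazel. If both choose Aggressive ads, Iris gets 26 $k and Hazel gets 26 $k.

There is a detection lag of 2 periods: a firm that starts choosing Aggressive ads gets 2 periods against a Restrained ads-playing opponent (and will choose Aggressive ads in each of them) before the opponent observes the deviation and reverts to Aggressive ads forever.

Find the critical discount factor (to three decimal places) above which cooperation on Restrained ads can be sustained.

0.667

A deviator earns 89 for 2 periods, then 26 forever; cooperating earns 61 forever. Multiplying the IC by (1−β):
61 ≥ 89(1−β^2) + 26β^2, so 63·β^2 ≥ 28 and β^2 ≥ 4/9.
β ≥ (4/9)^(1/2) ≈ 0.667.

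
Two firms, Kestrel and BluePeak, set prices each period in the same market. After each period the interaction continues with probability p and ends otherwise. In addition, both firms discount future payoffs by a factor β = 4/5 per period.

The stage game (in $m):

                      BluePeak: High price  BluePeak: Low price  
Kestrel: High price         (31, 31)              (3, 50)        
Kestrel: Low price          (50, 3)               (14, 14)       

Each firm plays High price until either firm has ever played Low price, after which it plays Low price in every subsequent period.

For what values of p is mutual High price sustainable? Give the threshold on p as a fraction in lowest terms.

95/144

Expected continuation weight on next period's payoff is β·p = 4/5·p, which plays the role of the discount factor.
Cooperation requires 4/5·p ≥ (50−31)/(50−14) = 19/36, hence p ≥ 95/144.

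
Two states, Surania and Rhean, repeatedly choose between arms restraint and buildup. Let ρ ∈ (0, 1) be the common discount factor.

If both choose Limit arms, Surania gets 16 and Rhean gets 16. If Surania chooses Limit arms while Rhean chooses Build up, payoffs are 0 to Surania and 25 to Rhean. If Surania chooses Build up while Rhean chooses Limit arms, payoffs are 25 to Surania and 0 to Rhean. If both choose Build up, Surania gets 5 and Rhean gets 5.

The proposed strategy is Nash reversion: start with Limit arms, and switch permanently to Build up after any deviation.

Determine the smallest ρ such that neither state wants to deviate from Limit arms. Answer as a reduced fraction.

9/20

16/(1−ρ) ≥ 25 + 5ρ/(1−ρ)
16 ≥ 25 − 20ρ
ρ ≥ 9/20.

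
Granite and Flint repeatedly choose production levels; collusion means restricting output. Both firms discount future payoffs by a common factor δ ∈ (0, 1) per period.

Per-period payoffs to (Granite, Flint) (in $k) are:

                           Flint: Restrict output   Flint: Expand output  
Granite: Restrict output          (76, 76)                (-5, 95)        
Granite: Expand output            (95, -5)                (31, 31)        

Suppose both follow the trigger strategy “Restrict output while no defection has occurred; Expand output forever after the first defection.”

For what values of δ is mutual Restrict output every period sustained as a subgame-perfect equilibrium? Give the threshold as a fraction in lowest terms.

76/(1−δ) ≥ 95 + 31δ/(1−δ)
76 ≥ 95 − 64δ
δ ≥ 19/64.

19/64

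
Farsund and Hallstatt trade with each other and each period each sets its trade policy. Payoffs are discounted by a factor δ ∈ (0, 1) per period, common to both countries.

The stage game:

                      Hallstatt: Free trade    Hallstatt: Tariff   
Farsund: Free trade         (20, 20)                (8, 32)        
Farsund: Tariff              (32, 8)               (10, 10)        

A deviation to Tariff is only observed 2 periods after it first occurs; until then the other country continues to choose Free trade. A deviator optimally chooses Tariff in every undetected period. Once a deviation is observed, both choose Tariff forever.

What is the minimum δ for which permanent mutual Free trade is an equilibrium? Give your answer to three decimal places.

The best deviation is to choose Tariff for all 2 undetected periods, earning 32 each, then 10 forever once detected.
Deviation value: 32(1−δ^2)/(1−δ) + 10δ^2/(1−δ); cooperation value: 20/(1−δ).
IC: 20 ≥ 32(1−δ^2) + 10δ^2 = 32 − 22δ^2.
So δ^2 ≥ 12/22 = 6/11, giving δ ≥ (6/11)^(1/2) ≈ 0.739.

0.739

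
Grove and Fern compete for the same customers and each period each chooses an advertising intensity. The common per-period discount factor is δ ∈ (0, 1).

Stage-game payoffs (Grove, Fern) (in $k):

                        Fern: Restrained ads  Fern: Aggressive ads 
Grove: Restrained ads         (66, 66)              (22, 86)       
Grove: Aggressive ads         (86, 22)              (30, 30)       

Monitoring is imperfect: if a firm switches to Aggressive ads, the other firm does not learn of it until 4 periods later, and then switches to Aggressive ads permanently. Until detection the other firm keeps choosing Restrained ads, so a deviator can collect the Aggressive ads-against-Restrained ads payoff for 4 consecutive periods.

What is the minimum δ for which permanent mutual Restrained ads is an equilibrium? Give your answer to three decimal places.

Deviating for the 4 undetected periods gains 86−66 = 20 per period over cooperation, then loses 66−30 = 36 per period forever once punishment starts.
Gain: 20(1 + δ + … + δ^3); loss: 36·δ^4/(1−δ).
No profitable deviation ⇔ 20(1−δ^4) ≤ 36·δ^4, i.e. δ^4 ≥ 20/(20+36) = 5/14.
Hence δ ≥ (5/14)^(1/4) ≈ 0.773.

0.773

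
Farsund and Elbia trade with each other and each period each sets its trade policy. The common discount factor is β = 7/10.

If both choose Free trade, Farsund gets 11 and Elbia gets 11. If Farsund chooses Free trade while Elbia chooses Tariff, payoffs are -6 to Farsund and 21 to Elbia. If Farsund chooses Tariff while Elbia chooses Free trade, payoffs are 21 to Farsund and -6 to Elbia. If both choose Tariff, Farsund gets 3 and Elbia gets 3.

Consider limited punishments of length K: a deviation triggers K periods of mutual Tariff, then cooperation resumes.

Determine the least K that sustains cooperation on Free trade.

IC: β(1−β^K)/(1−β) ≥ (21−11)/(11−3) = 5/4.
With β = 7/10: need 1 − β^K ≥ 5/4·(1−7/10)/(7/10), i.e. β^K ≤ 0.4643.
Since (7/10)^2 = 0.4900 and (7/10)^3 = 0.3430, the smallest such K is 3.

3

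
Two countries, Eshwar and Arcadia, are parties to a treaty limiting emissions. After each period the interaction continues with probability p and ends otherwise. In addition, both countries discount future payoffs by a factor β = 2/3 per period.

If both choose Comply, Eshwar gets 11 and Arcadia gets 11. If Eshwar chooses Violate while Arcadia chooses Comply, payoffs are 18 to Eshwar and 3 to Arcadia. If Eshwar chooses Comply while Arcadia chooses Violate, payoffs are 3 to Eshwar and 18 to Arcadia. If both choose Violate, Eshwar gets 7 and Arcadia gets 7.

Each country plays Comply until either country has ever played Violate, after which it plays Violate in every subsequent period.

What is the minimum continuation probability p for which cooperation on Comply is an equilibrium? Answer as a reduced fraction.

With continuation probability p and discount β, the effective per-period discount factor is βp.
Grim-trigger IC: βp ≥ (18−11)/(18−7) = 7/11.
So p ≥ (7/11)/(2/3) = 21/22.

21/22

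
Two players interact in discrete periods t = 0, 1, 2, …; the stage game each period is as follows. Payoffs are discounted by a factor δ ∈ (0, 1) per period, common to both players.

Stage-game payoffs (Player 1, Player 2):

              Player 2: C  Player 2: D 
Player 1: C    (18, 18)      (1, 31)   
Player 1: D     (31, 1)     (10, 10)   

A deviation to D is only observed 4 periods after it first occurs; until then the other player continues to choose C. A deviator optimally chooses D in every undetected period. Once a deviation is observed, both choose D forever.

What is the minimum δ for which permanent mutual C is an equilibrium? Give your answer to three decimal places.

0.887

Deviating for the 4 undetected periods gains 31−18 = 13 per period over cooperation, then loses 18−10 = 8 per period forever once punishment starts.
Gain: 13(1 + δ + … + δ^3); loss: 8·δ^4/(1−δ).
No profitable deviation ⇔ 13(1−δ^4) ≤ 8·δ^4, i.e. δ^4 ≥ 13/(13+8) = 13/21.
Hence δ ≥ (13/21)^(1/4) ≈ 0.887.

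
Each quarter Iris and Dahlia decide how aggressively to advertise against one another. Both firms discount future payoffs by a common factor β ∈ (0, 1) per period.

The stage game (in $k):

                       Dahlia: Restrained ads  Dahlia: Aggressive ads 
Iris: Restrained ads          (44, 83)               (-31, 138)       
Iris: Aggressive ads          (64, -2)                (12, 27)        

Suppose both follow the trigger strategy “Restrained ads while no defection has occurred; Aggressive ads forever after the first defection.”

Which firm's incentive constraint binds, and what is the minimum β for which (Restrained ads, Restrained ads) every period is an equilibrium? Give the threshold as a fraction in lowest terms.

For Iris: deviation gain 64−44 = 20, per-period punishment loss 44−12 = 32. IC gives β ≥ 20/52 = 5/13.
For Dahlia: gain 55, loss 56 per period, so β ≥ 55/111.
The tighter constraint is Dahlia's, so cooperation needs β ≥ 55/111.

Dahlia; β ≥ 55/111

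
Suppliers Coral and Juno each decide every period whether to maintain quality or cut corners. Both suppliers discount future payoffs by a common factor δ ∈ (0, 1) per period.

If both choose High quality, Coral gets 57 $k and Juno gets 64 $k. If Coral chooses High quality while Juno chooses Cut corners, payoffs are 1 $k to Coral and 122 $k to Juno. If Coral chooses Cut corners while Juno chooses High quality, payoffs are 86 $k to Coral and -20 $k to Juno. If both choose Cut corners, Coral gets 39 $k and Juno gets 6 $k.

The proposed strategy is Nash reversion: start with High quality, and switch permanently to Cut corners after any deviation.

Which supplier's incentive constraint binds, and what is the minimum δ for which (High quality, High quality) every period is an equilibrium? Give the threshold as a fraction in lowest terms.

Coral's threshold: (86−57)/(86−39) = 29/47.
Juno's threshold: (122−64)/(122−6) = 1/2.
29/47 > 1/2, so Coral binds and δ* = 29/47.

Coral; δ ≥ 29/47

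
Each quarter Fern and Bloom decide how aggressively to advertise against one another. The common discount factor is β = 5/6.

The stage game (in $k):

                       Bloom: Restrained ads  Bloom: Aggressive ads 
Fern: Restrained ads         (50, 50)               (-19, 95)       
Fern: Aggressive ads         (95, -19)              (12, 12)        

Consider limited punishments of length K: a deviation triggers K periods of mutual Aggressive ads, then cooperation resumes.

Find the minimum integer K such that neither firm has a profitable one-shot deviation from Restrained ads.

Need Σ_{k=1}^{K} β^k ≥ (95−50)/(50−12) = 1.1842 at β = 5/6.
At K = 1 the sum is 0.8333 < 1.1842; at K = 2 it is 1.5278 ≥ 1.1842.
So the minimum punishment length is K = 2.

2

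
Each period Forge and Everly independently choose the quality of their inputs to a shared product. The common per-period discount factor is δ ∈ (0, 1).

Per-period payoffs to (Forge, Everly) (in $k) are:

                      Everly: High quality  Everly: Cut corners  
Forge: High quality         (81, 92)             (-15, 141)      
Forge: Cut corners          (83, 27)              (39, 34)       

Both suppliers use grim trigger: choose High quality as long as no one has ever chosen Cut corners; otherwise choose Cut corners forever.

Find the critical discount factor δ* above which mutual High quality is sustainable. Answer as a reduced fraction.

Forge's threshold: (83−81)/(83−39) = 1/22.
Everly's threshold: (141−92)/(141−34) = 49/107.
1/22 < 49/107, so Everly binds and δ* = 49/107.

49/107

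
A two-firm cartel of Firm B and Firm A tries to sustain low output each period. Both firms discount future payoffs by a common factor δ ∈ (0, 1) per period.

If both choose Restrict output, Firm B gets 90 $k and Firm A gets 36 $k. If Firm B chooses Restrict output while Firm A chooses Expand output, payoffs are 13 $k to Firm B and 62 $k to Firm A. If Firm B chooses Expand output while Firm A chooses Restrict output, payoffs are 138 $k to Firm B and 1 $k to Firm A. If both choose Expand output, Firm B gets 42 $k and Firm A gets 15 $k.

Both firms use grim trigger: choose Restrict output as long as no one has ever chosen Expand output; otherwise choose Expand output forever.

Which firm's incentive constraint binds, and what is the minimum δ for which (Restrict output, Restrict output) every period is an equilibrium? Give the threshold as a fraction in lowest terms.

For Firm B: deviation gain 138−90 = 48, per-period punishment loss 90−42 = 48. IC gives δ ≥ 48/96 = 1/2.
For Firm A: gain 26, loss 21 per period, so δ ≥ 26/47.
The tighter constraint is Firm A's, so cooperation needs δ ≥ 26/47.

Firm A; δ ≥ 26/47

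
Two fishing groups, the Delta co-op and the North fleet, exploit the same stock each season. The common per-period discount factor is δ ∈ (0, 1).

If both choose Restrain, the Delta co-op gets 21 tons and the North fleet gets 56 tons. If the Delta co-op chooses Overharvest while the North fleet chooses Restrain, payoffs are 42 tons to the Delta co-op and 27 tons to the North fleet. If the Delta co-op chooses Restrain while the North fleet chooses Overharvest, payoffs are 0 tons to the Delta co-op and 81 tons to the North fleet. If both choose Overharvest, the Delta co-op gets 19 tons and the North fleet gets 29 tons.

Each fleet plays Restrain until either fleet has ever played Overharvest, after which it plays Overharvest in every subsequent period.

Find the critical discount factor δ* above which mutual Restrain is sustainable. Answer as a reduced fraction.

21/23

the Delta co-op: cooperation gives 21 each period; deviation gives 42 once then 19 forever.
  21/(1−δ) ≥ 42 + 19δ/(1−δ) ⇒ δ ≥ 21/23.
the North fleet: cooperation gives 56 each period; deviation gives 81 once then 29 forever.
  δ ≥ 25/52.
Both must hold, so the binding constraint is the Delta co-op's: δ ≥ 21/23.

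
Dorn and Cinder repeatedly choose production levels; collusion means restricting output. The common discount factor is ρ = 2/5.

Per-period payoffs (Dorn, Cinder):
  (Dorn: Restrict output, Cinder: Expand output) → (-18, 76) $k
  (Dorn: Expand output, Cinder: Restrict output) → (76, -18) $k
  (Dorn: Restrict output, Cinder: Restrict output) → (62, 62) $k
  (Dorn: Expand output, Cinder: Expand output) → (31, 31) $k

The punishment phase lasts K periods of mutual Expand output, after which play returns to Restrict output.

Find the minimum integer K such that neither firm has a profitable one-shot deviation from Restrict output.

No profitable deviation requires (62−31)(ρ+…+ρ^K) ≥ 76−62, i.e. ρ+…+ρ^K ≥ 14/31 ≈ 0.4516.
With ρ = 2/5, the partial sums are K=1: 0.4000, K=2: 0.5600.
K = 2 is the first length at which the sum reaches 0.4516.

2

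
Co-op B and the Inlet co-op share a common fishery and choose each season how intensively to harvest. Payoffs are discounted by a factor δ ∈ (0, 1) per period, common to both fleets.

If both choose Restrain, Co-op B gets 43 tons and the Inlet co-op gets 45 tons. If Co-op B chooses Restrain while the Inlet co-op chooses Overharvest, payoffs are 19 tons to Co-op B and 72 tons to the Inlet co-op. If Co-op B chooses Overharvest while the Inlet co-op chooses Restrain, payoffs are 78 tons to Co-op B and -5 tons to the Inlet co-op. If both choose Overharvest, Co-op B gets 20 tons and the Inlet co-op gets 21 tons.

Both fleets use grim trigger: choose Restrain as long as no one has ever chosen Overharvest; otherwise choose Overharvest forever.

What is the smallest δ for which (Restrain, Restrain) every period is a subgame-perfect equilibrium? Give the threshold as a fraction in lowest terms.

35/58

Co-op B's threshold: (78−43)/(78−20) = 35/58.
the Inlet co-op's threshold: (72−45)/(72−21) = 9/17.
35/58 > 9/17, so Co-op B binds and δ* = 35/58.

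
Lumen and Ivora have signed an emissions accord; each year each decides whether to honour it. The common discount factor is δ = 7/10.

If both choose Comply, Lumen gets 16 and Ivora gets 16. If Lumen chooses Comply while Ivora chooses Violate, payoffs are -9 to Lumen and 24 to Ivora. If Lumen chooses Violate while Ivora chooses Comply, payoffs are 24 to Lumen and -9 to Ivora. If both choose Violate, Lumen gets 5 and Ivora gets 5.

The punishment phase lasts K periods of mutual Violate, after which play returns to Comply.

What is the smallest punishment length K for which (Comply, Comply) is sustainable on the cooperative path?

2

No profitable deviation requires (16−5)(δ+…+δ^K) ≥ 24−16, i.e. δ+…+δ^K ≥ 8/11 ≈ 0.7273.
With δ = 7/10, the partial sums are K=1: 0.7000, K=2: 1.1900.
K = 2 is the first length at which the sum reaches 0.7273.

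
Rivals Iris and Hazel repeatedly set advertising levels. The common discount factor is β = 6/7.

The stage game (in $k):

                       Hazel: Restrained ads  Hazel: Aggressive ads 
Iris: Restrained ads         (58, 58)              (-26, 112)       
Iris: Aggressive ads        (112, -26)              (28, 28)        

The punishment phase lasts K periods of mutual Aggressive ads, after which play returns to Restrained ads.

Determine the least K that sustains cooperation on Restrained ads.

Need Σ_{k=1}^{K} β^k ≥ (112−58)/(58−28) = 1.8000 at β = 6/7.
At K = 2 the sum is 1.5918 < 1.8000; at K = 3 it is 2.2216 ≥ 1.8000.
So the minimum punishment length is K = 3.

3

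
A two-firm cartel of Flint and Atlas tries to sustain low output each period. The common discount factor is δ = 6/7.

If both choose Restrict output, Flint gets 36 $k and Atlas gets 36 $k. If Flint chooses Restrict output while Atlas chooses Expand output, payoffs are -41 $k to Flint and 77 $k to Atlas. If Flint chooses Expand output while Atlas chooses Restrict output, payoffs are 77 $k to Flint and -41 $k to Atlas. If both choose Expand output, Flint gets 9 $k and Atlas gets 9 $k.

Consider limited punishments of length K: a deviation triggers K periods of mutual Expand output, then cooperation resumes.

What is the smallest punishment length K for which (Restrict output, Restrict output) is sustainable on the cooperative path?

2

IC: δ(1−δ^K)/(1−δ) ≥ (77−36)/(36−9) = 41/27.
With δ = 6/7: need 1 − δ^K ≥ 41/27·(1−6/7)/(6/7), i.e. δ^K ≤ 0.7469.
Since (6/7)^1 = 0.8571 and (6/7)^2 = 0.7347, the smallest such K is 2.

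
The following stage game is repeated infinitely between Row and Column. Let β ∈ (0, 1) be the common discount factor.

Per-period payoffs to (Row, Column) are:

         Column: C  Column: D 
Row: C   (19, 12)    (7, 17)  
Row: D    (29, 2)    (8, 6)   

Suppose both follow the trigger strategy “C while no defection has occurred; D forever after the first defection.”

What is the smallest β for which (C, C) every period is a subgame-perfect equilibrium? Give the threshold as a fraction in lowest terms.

10/21

Row: cooperation gives 19 each period; deviation gives 29 once then 8 forever.
  19/(1−β) ≥ 29 + 8β/(1−β) ⇒ β ≥ 10/21.
Column: cooperation gives 12 each period; deviation gives 17 once then 6 forever.
  β ≥ 5/11.
Both must hold, so the binding constraint is Row's: β ≥ 10/21.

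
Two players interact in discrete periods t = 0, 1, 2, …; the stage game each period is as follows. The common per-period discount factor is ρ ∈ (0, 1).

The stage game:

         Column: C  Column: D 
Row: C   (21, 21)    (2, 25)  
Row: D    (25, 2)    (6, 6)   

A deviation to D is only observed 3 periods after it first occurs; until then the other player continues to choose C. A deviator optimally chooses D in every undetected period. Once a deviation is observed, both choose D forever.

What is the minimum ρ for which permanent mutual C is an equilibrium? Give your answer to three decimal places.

0.595

Deviating for the 3 undetected periods gains 25−21 = 4 per period over cooperation, then loses 21−6 = 15 per period forever once punishment starts.
Gain: 4(1 + ρ + … + ρ^2); loss: 15·ρ^3/(1−ρ).
No profitable deviation ⇔ 4(1−ρ^3) ≤ 15·ρ^3, i.e. ρ^3 ≥ 4/(4+15) = 4/19.
Hence ρ ≥ (4/19)^(1/3) ≈ 0.595.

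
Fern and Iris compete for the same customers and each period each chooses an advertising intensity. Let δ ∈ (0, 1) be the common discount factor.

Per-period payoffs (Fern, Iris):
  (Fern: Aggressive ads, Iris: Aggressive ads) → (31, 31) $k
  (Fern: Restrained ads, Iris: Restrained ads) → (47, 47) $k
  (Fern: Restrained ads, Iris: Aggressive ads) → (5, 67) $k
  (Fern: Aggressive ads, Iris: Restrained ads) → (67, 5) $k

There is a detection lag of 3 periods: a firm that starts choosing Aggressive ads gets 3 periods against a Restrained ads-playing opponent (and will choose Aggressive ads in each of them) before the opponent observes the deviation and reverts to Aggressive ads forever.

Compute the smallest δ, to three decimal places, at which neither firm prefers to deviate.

Deviating for the 3 undetected periods gains 67−47 = 20 per period over cooperation, then loses 47−31 = 16 per period forever once punishment starts.
Gain: 20(1 + δ + … + δ^2); loss: 16·δ^3/(1−δ).
No profitable deviation ⇔ 20(1−δ^3) ≤ 16·δ^3, i.e. δ^3 ≥ 20/(20+16) = 5/9.
Hence δ ≥ (5/9)^(1/3) ≈ 0.822.

0.822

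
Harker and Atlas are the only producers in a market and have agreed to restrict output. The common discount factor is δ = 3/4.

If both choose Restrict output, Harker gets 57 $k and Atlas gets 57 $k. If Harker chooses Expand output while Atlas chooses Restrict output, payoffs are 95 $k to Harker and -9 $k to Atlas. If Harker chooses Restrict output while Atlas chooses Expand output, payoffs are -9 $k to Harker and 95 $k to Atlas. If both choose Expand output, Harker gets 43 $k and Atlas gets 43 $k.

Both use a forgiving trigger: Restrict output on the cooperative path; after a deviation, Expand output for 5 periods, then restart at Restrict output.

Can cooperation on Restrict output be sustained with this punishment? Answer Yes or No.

A one-shot deviation gives 95 now, then 43 for 5 periods, then back to 57.
Gain from deviating: (95−57) today; loss: (57−43) in each of the next 5 periods.
No-deviation condition: (57−43)(δ+…+δ^5) ≥ 95−57, i.e. δ+…+δ^5 ≥ 19/7.
At δ = 3/4: δ+…+δ^5 = 2.2881 < 2.7143.
So cooperation is not sustainable.

No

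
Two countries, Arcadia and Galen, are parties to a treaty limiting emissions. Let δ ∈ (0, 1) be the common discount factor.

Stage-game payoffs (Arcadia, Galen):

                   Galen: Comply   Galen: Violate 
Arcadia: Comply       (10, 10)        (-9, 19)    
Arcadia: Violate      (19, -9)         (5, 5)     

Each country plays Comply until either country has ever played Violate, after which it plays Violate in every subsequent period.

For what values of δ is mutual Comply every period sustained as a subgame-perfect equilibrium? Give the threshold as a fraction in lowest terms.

One-period gain from deviating is 19 − 10 = 9. The loss is 10 − 5 = 5 in every subsequent period, with present value 5·δ/(1−δ).
Deviation is unprofitable when 5·δ/(1−δ) ≥ 9, i.e. δ/(1−δ) ≥ 9/5.
Equivalently δ ≥ 9/(9+5) = 9/14.

9/14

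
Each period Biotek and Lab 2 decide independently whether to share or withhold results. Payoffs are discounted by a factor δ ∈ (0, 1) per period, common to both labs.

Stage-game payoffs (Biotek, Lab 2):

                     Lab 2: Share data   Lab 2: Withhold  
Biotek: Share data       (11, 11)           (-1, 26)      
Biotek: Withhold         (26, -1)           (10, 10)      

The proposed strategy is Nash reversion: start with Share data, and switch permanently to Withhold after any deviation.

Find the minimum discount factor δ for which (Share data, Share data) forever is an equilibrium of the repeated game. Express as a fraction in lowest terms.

One-period gain from deviating is 26 − 11 = 15. The loss is 11 − 10 = 1 in every subsequent period, with present value 1·δ/(1−δ).
Deviation is unprofitable when 1·δ/(1−δ) ≥ 15, i.e. δ/(1−δ) ≥ 15.
Equivalently δ ≥ 15/(15+1) = 15/16.

15/16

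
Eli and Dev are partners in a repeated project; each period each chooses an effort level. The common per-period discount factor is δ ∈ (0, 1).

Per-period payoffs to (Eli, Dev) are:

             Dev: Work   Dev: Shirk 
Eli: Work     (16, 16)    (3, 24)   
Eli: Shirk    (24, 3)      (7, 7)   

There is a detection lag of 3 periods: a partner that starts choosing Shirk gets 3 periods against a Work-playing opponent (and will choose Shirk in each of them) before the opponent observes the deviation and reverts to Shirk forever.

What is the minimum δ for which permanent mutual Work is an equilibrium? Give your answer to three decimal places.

0.778

The best deviation is to choose Shirk for all 3 undetected periods, earning 24 each, then 7 forever once detected.
Deviation value: 24(1−δ^3)/(1−δ) + 7δ^3/(1−δ); cooperation value: 16/(1−δ).
IC: 16 ≥ 24(1−δ^3) + 7δ^3 = 24 − 17δ^3.
So δ^3 ≥ 8/17, giving δ ≥ (8/17)^(1/3) ≈ 0.778.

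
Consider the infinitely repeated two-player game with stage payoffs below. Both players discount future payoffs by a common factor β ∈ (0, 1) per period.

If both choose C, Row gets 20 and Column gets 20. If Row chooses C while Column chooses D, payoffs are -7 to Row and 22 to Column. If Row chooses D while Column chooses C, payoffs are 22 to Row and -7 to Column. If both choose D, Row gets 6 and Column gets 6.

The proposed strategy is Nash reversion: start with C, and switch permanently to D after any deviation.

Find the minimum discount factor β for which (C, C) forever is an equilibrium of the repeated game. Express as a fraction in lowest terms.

Cooperation forever yields 20 each period: 20/(1−β).
Deviating yields 22 once, then 6 forever: 22 + 6β/(1−β).
No profitable deviation requires 20/(1−β) ≥ 22 + 6β/(1−β).
Multiplying by (1−β): 20 ≥ 22(1−β) + 6β = 22 − 16β.
So 16β ≥ 2, i.e. β ≥ 2/16 = 1/8.

1/8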